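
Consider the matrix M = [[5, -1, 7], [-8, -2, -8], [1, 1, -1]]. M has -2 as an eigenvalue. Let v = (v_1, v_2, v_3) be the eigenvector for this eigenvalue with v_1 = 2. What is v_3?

M + 2I = [[7, -1, 7], [-8, 0, -8], [1, 1, 1]].
Solving (M + 2I)v = 0 gives the eigenspace spanned by (2, 0, -2).
With v_1 = 2, v = (2, 0, -2), so v_3 = -2.

-2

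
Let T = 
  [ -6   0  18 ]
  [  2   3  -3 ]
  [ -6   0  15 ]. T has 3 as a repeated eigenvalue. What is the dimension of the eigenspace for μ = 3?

1

T − 3I = [[-9, 0, 18], [2, 0, -3], [-6, 0, 12]].
This matrix has rank 2, so its null space has dimension 3 − 2 = 1.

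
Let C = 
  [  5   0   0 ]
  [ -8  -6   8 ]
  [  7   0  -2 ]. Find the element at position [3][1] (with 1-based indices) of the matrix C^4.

Characteristic polynomial: s^3 + 3s^2 - 28s - 60 = (s - 5)(s + 2)(s + 6), so the eigenvalues are -6, -2, 5.
s=5: eigenvector (1, 0, 1).
s=-6: eigenvector (0, 1, 0).
s=-2: eigenvector (0, 2, 1).
P = [[1, 0, 0], [0, 1, 2], [1, 0, 1]], D = diag(5, -6, -2), P⁻¹ = [[1, 0, 0], [2, 1, -2], [-1, 0, 1]].
C⁴ = P·diag(625, 1296, 16)·P⁻¹ = [[625, 0, 0], [2560, 1296, -2560], [609, 0, 16]].
The requested entry is 609.

609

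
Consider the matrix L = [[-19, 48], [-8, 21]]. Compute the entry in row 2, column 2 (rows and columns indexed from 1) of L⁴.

1713

Characteristic polynomial: μ^2 - 2μ - 15 = (μ - 5)(μ + 3), so the eigenvalues are -3, 5.
μ=5: eigenvector (-2, -1).
μ=-3: eigenvector (3, 1).
P = [[-2, 3], [-1, 1]], D = diag(5, -3), P⁻¹ = [[1, -3], [1, -2]].
L⁴ = P·diag(625, 81)·P⁻¹ = [[-1007, 3264], [-544, 1713]].
The requested entry is 1713.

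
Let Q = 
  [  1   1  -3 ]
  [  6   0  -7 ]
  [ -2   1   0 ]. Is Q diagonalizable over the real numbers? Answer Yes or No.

Characteristic polynomial: p(t) = t^3 - t^2 - 5t - 3 = (t - 3)(t + 1)^2.
t = -1 has algebraic multiplicity 2; rank(Q + 1I) = 2, so geometric multiplicity = 1.
Geometric multiplicity < algebraic multiplicity, so Q is not diagonalizable.

No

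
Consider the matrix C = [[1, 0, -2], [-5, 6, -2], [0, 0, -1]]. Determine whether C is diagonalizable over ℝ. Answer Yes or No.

Yes

Characteristic polynomial: p(λ) = λ^3 - 6λ^2 - λ + 6 = (λ - 6)(λ - 1)(λ + 1).
All 3 eigenvalues are distinct, so C is diagonalizable.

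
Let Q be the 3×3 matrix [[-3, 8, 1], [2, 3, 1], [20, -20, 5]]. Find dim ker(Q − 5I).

Q − 5I = [[-8, 8, 1], [2, -2, 1], [20, -20, 0]].
This matrix has rank 2, so its null space has dimension 3 − 2 = 1.

1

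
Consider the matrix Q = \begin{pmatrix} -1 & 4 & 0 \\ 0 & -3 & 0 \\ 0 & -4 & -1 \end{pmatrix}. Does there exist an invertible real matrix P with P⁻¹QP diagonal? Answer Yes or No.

Yes

Characteristic polynomial: p(μ) = μ^3 + 5μ^2 + 7μ + 3 = (μ + 1)^2(μ + 3).
μ = -1 has algebraic multiplicity 2; rank(Q + 1I) = 1, so geometric multiplicity = 2.
Every eigenvalue has geometric = algebraic multiplicity, so Q is diagonalizable.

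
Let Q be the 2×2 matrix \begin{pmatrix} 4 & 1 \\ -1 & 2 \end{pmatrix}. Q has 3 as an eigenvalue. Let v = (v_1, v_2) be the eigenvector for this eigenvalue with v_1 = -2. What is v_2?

Q − 3I = [[1, 1], [-1, -1]].
Solving (Q − 3I)v = 0 gives the eigenspace spanned by (-2, 2).
With v_1 = -2, v = (-2, 2), so v_2 = 2.

2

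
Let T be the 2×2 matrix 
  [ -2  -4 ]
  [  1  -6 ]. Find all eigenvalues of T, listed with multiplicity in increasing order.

-4, -4

Characteristic polynomial: p(s) = s^2 + 8s + 16 = (s + 4)^2.
Roots (with multiplicity): -4, -4.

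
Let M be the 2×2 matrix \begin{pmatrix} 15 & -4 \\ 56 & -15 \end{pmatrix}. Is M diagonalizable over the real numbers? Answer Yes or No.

Yes

Characteristic polynomial: p(λ) = λ^2 - 1 = (λ - 1)(λ + 1).
All 2 eigenvalues are distinct, so M is diagonalizable.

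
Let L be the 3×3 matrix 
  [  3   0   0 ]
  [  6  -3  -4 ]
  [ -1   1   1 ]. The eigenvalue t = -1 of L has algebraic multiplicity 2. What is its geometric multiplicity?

1

L + 1I = [[4, 0, 0], [6, -2, -4], [-1, 1, 2]].
This matrix has rank 2, so its null space has dimension 3 − 2 = 1.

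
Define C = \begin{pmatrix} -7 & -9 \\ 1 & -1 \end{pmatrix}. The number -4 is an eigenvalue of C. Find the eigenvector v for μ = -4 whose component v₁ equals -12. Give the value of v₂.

C + 4I = [[-3, -9], [1, 3]].
Solving (C + 4I)v = 0 gives the eigenspace spanned by (-12, 4).
With v₁ = -12, v = (-12, 4), so v₂ = 4.

4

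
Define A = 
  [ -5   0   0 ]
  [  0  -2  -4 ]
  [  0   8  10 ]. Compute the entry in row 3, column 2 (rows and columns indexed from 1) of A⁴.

2560

Characteristic polynomial: r^3 - 3r^2 - 28r + 60 = (r - 6)(r - 2)(r + 5), so the eigenvalues are -5, 2, 6.
r=-5: eigenvector (1, 0, 0).
r=6: eigenvector (0, 1, -2).
r=2: eigenvector (0, 1, -1).
P = [[1, 0, 0], [0, 1, 1], [0, -2, -1]], D = diag(-5, 6, 2), P⁻¹ = [[1, 0, 0], [0, -1, -1], [0, 2, 1]].
A⁴ = P·diag(625, 1296, 16)·P⁻¹ = [[625, 0, 0], [0, -1264, -1280], [0, 2560, 2576]].
The requested entry is 2560.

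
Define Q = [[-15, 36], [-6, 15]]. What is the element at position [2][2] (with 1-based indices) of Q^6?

Characteristic polynomial: r^2 - 9 = (r - 3)(r + 3), so the eigenvalues are -3, 3.
r=3: eigenvector (2, 1).
r=-3: eigenvector (3, 1).
P = [[2, 3], [1, 1]], D = diag(3, -3), P⁻¹ = [[-1, 3], [1, -2]].
Q⁶ = P·diag(729, 729)·P⁻¹ = [[729, 0], [0, 729]].
The requested entry is 729.

729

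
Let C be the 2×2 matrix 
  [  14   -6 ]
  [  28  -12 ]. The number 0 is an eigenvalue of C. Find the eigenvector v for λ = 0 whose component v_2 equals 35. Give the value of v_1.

15

C = [[14, -6], [28, -12]].
Solving (C)v = 0 gives the eigenspace spanned by (15, 35).
With v_2 = 35, v = (15, 35), so v_1 = 15.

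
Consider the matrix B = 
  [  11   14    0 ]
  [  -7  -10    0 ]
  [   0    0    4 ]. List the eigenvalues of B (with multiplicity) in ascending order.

Characteristic polynomial: p(r) = r^3 - 5r^2 - 8r + 48 = (r - 4)^2(r + 3).
Roots (with multiplicity): -3, 4, 4.

-3, 4, 4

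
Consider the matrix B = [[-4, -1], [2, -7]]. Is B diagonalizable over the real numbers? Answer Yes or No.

Characteristic polynomial: p(μ) = μ^2 + 11μ + 30 = (μ + 5)(μ + 6).
All 2 eigenvalues are distinct, so B is diagonalizable.

Yes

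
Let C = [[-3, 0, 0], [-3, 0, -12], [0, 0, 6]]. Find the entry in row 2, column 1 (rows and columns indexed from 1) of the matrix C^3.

-27

Characteristic polynomial: s^3 - 3s^2 - 18s = s(s - 6)(s + 3), so the eigenvalues are -3, 0, 6.
s=-3: eigenvector (1, 1, 0).
s=0: eigenvector (0, 1, 0).
s=6: eigenvector (0, -2, 1).
P = [[1, 0, 0], [1, 1, -2], [0, 0, 1]], D = diag(-3, 0, 6), P⁻¹ = [[1, 0, 0], [-1, 1, 2], [0, 0, 1]].
C³ = P·diag(-27, 0, 216)·P⁻¹ = [[-27, 0, 0], [-27, 0, -432], [0, 0, 216]].
The requested entry is -27.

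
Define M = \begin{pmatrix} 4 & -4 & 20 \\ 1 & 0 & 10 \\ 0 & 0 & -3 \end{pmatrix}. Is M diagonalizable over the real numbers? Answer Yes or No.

No

Characteristic polynomial: p(μ) = μ^3 - μ^2 - 8μ + 12 = (μ - 2)^2(μ + 3).
μ = 2 has algebraic multiplicity 2; rank(M − 2I) = 2, so geometric multiplicity = 1.
Geometric multiplicity < algebraic multiplicity, so M is not diagonalizable.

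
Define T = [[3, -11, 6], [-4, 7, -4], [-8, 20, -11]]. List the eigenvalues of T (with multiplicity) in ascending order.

Characteristic polynomial: p(r) = r^3 + r^2 - 5r + 3 = (r - 1)^2(r + 3).
Roots (with multiplicity): -3, 1, 1.

-3, 1, 1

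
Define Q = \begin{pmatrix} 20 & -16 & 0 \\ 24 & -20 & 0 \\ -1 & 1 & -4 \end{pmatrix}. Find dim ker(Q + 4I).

Q + 4I = [[24, -16, 0], [24, -16, 0], [-1, 1, 0]].
This matrix has rank 2, so its null space has dimension 3 − 2 = 1.

1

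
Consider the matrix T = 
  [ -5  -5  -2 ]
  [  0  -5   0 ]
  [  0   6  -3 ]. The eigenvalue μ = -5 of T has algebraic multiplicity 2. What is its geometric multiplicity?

1

T + 5I = [[0, -5, -2], [0, 0, 0], [0, 6, 2]].
This matrix has rank 2, so its null space has dimension 3 − 2 = 1.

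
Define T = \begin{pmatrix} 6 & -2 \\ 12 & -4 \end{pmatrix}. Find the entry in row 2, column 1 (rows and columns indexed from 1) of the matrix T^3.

48

Characteristic polynomial: s^2 - 2s = s(s - 2), so the eigenvalues are 0, 2.
s=0: eigenvector (-1, -3).
s=2: eigenvector (-1, -2).
P = [[-1, -1], [-3, -2]], D = diag(0, 2), P⁻¹ = [[2, -1], [-3, 1]].
T³ = P·diag(0, 8)·P⁻¹ = [[24, -8], [48, -16]].
The requested entry is 48.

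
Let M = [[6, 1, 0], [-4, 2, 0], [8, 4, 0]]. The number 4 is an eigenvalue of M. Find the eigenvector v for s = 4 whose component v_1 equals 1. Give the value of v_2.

-2

M − 4I = [[2, 1, 0], [-4, -2, 0], [8, 4, -4]].
Solving (M − 4I)v = 0 gives the eigenspace spanned by (1, -2, 0).
With v_1 = 1, v = (1, -2, 0), so v_2 = -2.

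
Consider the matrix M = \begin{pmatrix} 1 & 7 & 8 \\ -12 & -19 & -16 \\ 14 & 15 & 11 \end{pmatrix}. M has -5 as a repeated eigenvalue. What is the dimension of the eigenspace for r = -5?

M + 5I = [[6, 7, 8], [-12, -14, -16], [14, 15, 16]].
This matrix has rank 2, so its null space has dimension 3 − 2 = 1.

1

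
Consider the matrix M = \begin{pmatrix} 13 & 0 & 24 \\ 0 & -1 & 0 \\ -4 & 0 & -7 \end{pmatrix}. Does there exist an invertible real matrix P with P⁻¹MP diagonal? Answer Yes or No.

Yes

Characteristic polynomial: p(s) = s^3 - 5s^2 - s + 5 = (s - 5)(s - 1)(s + 1).
All 3 eigenvalues are distinct, so M is diagonalizable.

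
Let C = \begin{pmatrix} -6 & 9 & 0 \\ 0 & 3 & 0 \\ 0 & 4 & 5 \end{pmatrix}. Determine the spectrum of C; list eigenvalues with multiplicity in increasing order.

-6, 3, 5

Characteristic polynomial: p(t) = t^3 - 2t^2 - 33t + 90 = (t - 5)(t - 3)(t + 6).
Roots (with multiplicity): -6, 3, 5.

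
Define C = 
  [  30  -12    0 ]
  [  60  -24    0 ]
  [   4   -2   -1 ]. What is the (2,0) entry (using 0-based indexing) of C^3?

4

Characteristic polynomial: μ^3 - 5μ^2 - 6μ = μ(μ - 6)(μ + 1), so the eigenvalues are -1, 0, 6.
μ=6: eigenvector (1, 2, 0).
μ=-1: eigenvector (0, 0, 1).
μ=0: eigenvector (2, 5, -2).
P = [[1, 0, 2], [2, 0, 5], [0, 1, -2]], D = diag(6, -1, 0), P⁻¹ = [[5, -2, 0], [-4, 2, 1], [-2, 1, 0]].
C³ = P·diag(216, -1, 0)·P⁻¹ = [[1080, -432, 0], [2160, -864, 0], [4, -2, -1]].
The requested entry is 4.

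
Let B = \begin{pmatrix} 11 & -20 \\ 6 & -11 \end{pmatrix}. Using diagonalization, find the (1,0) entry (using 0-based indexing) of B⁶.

0

Characteristic polynomial: μ^2 - 1 = (μ - 1)(μ + 1), so the eigenvalues are -1, 1.
μ=1: eigenvector (2, 1).
μ=-1: eigenvector (-5, -3).
P = [[2, -5], [1, -3]], D = diag(1, -1), P⁻¹ = [[3, -5], [1, -2]].
B⁶ = P·diag(1, 1)·P⁻¹ = [[1, 0], [0, 1]].
The requested entry is 0.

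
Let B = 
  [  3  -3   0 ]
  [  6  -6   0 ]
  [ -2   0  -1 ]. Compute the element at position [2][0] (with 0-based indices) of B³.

Characteristic polynomial: s^3 + 4s^2 + 3s = s(s + 1)(s + 3), so the eigenvalues are -3, -1, 0.
s=-3: eigenvector (1, 2, 1).
s=0: eigenvector (-1, -1, 2).
s=-1: eigenvector (0, 0, 1).
P = [[1, -1, 0], [2, -1, 0], [1, 2, 1]], D = diag(-3, 0, -1), P⁻¹ = [[-1, 1, 0], [-2, 1, 0], [5, -3, 1]].
B³ = P·diag(-27, 0, -1)·P⁻¹ = [[27, -27, 0], [54, -54, 0], [22, -24, -1]].
The requested entry is 22.

22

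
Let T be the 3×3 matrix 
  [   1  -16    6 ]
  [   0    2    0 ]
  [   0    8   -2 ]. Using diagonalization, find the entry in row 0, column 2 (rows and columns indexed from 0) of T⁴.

-30

Characteristic polynomial: r^3 - r^2 - 4r + 4 = (r - 2)(r - 1)(r + 2), so the eigenvalues are -2, 1, 2.
r=1: eigenvector (1, 0, 0).
r=2: eigenvector (-4, 1, 2).
r=-2: eigenvector (-2, 0, 1).
P = [[1, -4, -2], [0, 1, 0], [0, 2, 1]], D = diag(1, 2, -2), P⁻¹ = [[1, 0, 2], [0, 1, 0], [0, -2, 1]].
T⁴ = P·diag(1, 16, 16)·P⁻¹ = [[1, 0, -30], [0, 16, 0], [0, 0, 16]].
The requested entry is -30.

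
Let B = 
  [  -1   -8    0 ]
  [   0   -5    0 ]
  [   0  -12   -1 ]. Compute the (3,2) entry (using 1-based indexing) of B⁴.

Characteristic polynomial: s^3 + 7s^2 + 11s + 5 = (s + 1)^2(s + 5), so the eigenvalues are -5, -1, -1.
s=-5: eigenvector (2, 1, 3).
s=-1: eigenvector (1, 0, 1).
s=-1: eigenvector (0, 0, 1).
P = [[2, 1, 0], [1, 0, 0], [3, 1, 1]], D = diag(-5, -1, -1), P⁻¹ = [[0, 1, 0], [1, -2, 0], [-1, -1, 1]].
B⁴ = P·diag(625, 1, 1)·P⁻¹ = [[1, 1248, 0], [0, 625, 0], [0, 1872, 1]].
The requested entry is 1872.

1872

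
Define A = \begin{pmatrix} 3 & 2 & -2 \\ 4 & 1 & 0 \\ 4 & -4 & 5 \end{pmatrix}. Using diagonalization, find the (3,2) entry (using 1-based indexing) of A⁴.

-160

Characteristic polynomial: λ^3 - 9λ^2 + 23λ - 15 = (λ - 5)(λ - 3)(λ - 1), so the eigenvalues are 1, 3, 5.
λ=3: eigenvector (1, 2, 2).
λ=5: eigenvector (1, 1, 0).
λ=1: eigenvector (0, 1, 1).
P = [[1, 1, 0], [2, 1, 1], [2, 0, 1]], D = diag(3, 5, 1), P⁻¹ = [[1, -1, 1], [0, 1, -1], [-2, 2, -1]].
A⁴ = P·diag(81, 625, 1)·P⁻¹ = [[81, 544, -544], [160, 465, -464], [160, -160, 161]].
The requested entry is -160.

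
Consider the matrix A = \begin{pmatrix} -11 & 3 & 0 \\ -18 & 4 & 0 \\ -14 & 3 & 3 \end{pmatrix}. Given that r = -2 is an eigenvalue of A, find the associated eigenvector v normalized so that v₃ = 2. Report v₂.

6

A + 2I = [[-9, 3, 0], [-18, 6, 0], [-14, 3, 5]].
Solving (A + 2I)v = 0 gives the eigenspace spanned by (2, 6, 2).
With v₃ = 2, v = (2, 6, 2), so v₂ = 6.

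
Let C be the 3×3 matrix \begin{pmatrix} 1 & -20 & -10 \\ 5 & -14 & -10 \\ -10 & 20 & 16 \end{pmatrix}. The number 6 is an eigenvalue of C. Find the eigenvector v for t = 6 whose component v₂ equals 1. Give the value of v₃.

C − 6I = [[-5, -20, -10], [5, -20, -10], [-10, 20, 10]].
Solving (C − 6I)v = 0 gives the eigenspace spanned by (0, 1, -2).
With v₂ = 1, v = (0, 1, -2), so v₃ = -2.

-2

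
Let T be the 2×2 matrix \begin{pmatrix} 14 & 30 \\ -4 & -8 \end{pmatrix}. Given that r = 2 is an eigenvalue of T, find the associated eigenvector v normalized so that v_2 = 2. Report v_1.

T − 2I = [[12, 30], [-4, -10]].
Solving (T − 2I)v = 0 gives the eigenspace spanned by (-5, 2).
With v_2 = 2, v = (-5, 2), so v_1 = -5.

-5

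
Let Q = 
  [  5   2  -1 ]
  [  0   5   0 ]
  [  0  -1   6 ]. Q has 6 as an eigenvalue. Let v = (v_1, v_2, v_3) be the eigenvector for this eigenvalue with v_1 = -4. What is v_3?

4

Q − 6I = [[-1, 2, -1], [0, -1, 0], [0, -1, 0]].
Solving (Q − 6I)v = 0 gives the eigenspace spanned by (-4, 0, 4).
With v_1 = -4, v = (-4, 0, 4), so v_3 = 4.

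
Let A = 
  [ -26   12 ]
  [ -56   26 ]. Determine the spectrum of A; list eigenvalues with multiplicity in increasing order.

Characteristic polynomial: p(μ) = μ^2 - 4 = (μ - 2)(μ + 2).
Roots (with multiplicity): -2, 2.

-2, 2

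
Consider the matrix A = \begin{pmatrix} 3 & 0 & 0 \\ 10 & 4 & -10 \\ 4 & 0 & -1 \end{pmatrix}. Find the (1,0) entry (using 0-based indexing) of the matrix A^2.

30

Characteristic polynomial: r^3 - 6r^2 + 5r + 12 = (r - 4)(r - 3)(r + 1), so the eigenvalues are -1, 3, 4.
r=3: eigenvector (1, 0, 1).
r=4: eigenvector (0, 1, 0).
r=-1: eigenvector (0, 2, 1).
P = [[1, 0, 0], [0, 1, 2], [1, 0, 1]], D = diag(3, 4, -1), P⁻¹ = [[1, 0, 0], [2, 1, -2], [-1, 0, 1]].
A² = P·diag(9, 16, 1)·P⁻¹ = [[9, 0, 0], [30, 16, -30], [8, 0, 1]].
The requested entry is 30.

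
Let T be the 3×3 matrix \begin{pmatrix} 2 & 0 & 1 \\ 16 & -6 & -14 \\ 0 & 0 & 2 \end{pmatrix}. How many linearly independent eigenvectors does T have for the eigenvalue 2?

1

T − 2I = [[0, 0, 1], [16, -8, -14], [0, 0, 0]].
This matrix has rank 2, so its null space has dimension 3 − 2 = 1.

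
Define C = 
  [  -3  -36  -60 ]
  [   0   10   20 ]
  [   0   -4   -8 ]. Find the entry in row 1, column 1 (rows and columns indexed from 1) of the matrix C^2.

Characteristic polynomial: r^3 + r^2 - 6r = r(r - 2)(r + 3), so the eigenvalues are -3, 0, 2.
r=-3: eigenvector (1, 0, 0).
r=2: eigenvector (-12, 5, -2).
r=0: eigenvector (4, -2, 1).
P = [[1, -12, 4], [0, 5, -2], [0, -2, 1]], D = diag(-3, 2, 0), P⁻¹ = [[1, 4, 4], [0, 1, 2], [0, 2, 5]].
C² = P·diag(9, 4, 0)·P⁻¹ = [[9, -12, -60], [0, 20, 40], [0, -8, -16]].
The requested entry is 9.

9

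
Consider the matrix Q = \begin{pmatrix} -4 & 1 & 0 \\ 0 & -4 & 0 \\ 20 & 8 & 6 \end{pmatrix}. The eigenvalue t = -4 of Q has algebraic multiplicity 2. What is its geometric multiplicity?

Q + 4I = [[0, 1, 0], [0, 0, 0], [20, 8, 10]].
This matrix has rank 2, so its null space has dimension 3 − 2 = 1.

1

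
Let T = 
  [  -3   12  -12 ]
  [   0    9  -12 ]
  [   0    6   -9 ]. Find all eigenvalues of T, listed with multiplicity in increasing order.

-3, -3, 3

Characteristic polynomial: p(r) = r^3 + 3r^2 - 9r - 27 = (r - 3)(r + 3)^2.
Roots (with multiplicity): -3, -3, 3.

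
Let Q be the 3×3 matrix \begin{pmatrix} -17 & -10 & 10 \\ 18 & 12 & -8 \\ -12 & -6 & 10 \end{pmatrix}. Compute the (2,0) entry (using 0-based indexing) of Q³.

-144

Characteristic polynomial: μ^3 - 5μ^2 - 2μ + 24 = (μ - 4)(μ - 3)(μ + 2), so the eigenvalues are -2, 3, 4.
μ=3: eigenvector (1, -2, 0).
μ=-2: eigenvector (2, -2, 1).
μ=4: eigenvector (0, 1, 1).
P = [[1, 2, 0], [-2, -2, 1], [0, 1, 1]], D = diag(3, -2, 4), P⁻¹ = [[-3, -2, 2], [2, 1, -1], [-2, -1, 2]].
Q³ = P·diag(27, -8, 64)·P⁻¹ = [[-113, -70, 70], [66, 60, 4], [-144, -72, 136]].
The requested entry is -144.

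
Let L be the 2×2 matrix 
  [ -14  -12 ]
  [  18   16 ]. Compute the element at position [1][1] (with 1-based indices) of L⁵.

-2144

Characteristic polynomial: λ^2 - 2λ - 8 = (λ - 4)(λ + 2), so the eigenvalues are -2, 4.
λ=-2: eigenvector (-1, 1).
λ=4: eigenvector (-2, 3).
P = [[-1, -2], [1, 3]], D = diag(-2, 4), P⁻¹ = [[-3, -2], [1, 1]].
L⁵ = P·diag(-32, 1024)·P⁻¹ = [[-2144, -2112], [3168, 3136]].
The requested entry is -2144.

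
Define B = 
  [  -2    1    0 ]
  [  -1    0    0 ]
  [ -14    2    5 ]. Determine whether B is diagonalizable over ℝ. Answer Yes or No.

No

Characteristic polynomial: p(λ) = λ^3 - 3λ^2 - 9λ - 5 = (λ - 5)(λ + 1)^2.
λ = -1 has algebraic multiplicity 2; rank(B + 1I) = 2, so geometric multiplicity = 1.
Geometric multiplicity < algebraic multiplicity, so B is not diagonalizable.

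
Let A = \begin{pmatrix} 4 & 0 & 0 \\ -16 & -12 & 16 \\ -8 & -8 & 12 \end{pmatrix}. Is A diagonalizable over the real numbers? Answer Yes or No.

Characteristic polynomial: p(t) = t^3 - 4t^2 - 16t + 64 = (t - 4)^2(t + 4).
t = 4 has algebraic multiplicity 2; rank(A − 4I) = 1, so geometric multiplicity = 2.
Every eigenvalue has geometric = algebraic multiplicity, so A is diagonalizable.

Yes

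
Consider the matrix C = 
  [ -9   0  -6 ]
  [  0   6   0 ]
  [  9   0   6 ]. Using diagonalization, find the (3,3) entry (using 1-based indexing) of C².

Characteristic polynomial: λ^3 - 3λ^2 - 18λ = λ(λ - 6)(λ + 3), so the eigenvalues are -3, 0, 6.
λ=-3: eigenvector (1, 0, -1).
λ=6: eigenvector (0, 1, 0).
λ=0: eigenvector (-2, 0, 3).
P = [[1, 0, -2], [0, 1, 0], [-1, 0, 3]], D = diag(-3, 6, 0), P⁻¹ = [[3, 0, 2], [0, 1, 0], [1, 0, 1]].
C² = P·diag(9, 36, 0)·P⁻¹ = [[27, 0, 18], [0, 36, 0], [-27, 0, -18]].
The requested entry is -18.

-18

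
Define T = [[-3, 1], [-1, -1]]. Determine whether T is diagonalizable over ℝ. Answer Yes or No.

Characteristic polynomial: p(r) = r^2 + 4r + 4 = (r + 2)^2.
r = -2 has algebraic multiplicity 2; rank(T + 2I) = 1, so geometric multiplicity = 1.
Geometric multiplicity < algebraic multiplicity, so T is not diagonalizable.

No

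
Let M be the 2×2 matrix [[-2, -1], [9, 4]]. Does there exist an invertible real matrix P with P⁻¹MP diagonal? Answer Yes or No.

Characteristic polynomial: p(r) = r^2 - 2r + 1 = (r - 1)^2.
r = 1 has algebraic multiplicity 2; rank(M − 1I) = 1, so geometric multiplicity = 1.
Geometric multiplicity < algebraic multiplicity, so M is not diagonalizable.

No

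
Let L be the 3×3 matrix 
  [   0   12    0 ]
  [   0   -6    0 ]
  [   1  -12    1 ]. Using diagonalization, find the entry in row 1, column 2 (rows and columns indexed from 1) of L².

-72

Characteristic polynomial: λ^3 + 5λ^2 - 6λ = λ(λ - 1)(λ + 6), so the eigenvalues are -6, 0, 1.
λ=0: eigenvector (1, 0, -1).
λ=-6: eigenvector (-2, 1, 2).
λ=1: eigenvector (0, 0, 1).
P = [[1, -2, 0], [0, 1, 0], [-1, 2, 1]], D = diag(0, -6, 1), P⁻¹ = [[1, 2, 0], [0, 1, 0], [1, 0, 1]].
L² = P·diag(0, 36, 1)·P⁻¹ = [[0, -72, 0], [0, 36, 0], [1, 72, 1]].
The requested entry is -72.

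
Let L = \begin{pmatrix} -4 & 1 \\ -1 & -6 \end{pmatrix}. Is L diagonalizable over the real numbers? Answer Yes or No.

Characteristic polynomial: p(μ) = μ^2 + 10μ + 25 = (μ + 5)^2.
μ = -5 has algebraic multiplicity 2; rank(L + 5I) = 1, so geometric multiplicity = 1.
Geometric multiplicity < algebraic multiplicity, so L is not diagonalizable.

No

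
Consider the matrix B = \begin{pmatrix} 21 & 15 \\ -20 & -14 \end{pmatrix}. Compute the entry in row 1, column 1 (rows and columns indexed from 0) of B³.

-644

Characteristic polynomial: r^2 - 7r + 6 = (r - 6)(r - 1), so the eigenvalues are 1, 6.
r=1: eigenvector (-3, 4).
r=6: eigenvector (1, -1).
P = [[-3, 1], [4, -1]], D = diag(1, 6), P⁻¹ = [[1, 1], [4, 3]].
B³ = P·diag(1, 216)·P⁻¹ = [[861, 645], [-860, -644]].
The requested entry is -644.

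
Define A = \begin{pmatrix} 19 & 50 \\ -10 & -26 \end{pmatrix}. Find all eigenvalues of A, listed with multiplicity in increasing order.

Characteristic polynomial: p(μ) = μ^2 + 7μ + 6 = (μ + 1)(μ + 6).
Roots (with multiplicity): -6, -1.

-6, -1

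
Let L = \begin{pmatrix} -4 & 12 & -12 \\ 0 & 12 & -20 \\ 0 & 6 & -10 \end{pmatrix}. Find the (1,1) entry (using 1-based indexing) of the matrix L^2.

Characteristic polynomial: t^3 + 2t^2 - 8t = t(t - 2)(t + 4), so the eigenvalues are -4, 0, 2.
t=-4: eigenvector (1, 0, 0).
t=2: eigenvector (2, 2, 1).
t=0: eigenvector (-6, -5, -3).
P = [[1, 2, -6], [0, 2, -5], [0, 1, -3]], D = diag(-4, 2, 0), P⁻¹ = [[1, 0, -2], [0, 3, -5], [0, 1, -2]].
L² = P·diag(16, 4, 0)·P⁻¹ = [[16, 24, -72], [0, 24, -40], [0, 12, -20]].
The requested entry is 16.

16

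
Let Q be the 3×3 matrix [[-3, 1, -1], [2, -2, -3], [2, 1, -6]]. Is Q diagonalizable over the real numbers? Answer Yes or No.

No

Characteristic polynomial: p(s) = s^3 + 11s^2 + 39s + 45 = (s + 3)^2(s + 5).
s = -3 has algebraic multiplicity 2; rank(Q + 3I) = 2, so geometric multiplicity = 1.
Geometric multiplicity < algebraic multiplicity, so Q is not diagonalizable.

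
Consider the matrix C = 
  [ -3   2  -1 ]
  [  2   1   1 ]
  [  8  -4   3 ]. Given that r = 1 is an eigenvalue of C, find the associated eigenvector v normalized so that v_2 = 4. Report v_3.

C − 1I = [[-4, 2, -1], [2, 0, 1], [8, -4, 2]].
Solving (C − 1I)v = 0 gives the eigenspace spanned by (4, 4, -8).
With v_2 = 4, v = (4, 4, -8), so v_3 = -8.

-8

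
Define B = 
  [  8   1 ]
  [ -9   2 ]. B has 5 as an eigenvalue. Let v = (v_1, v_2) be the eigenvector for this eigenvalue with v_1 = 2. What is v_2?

B − 5I = [[3, 1], [-9, -3]].
Solving (B − 5I)v = 0 gives the eigenspace spanned by (2, -6).
With v_1 = 2, v = (2, -6), so v_2 = -6.

-6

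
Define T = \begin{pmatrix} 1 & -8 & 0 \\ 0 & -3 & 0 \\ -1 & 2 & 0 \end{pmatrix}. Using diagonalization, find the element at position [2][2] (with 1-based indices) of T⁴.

81

Characteristic polynomial: s^3 + 2s^2 - 3s = s(s - 1)(s + 3), so the eigenvalues are -3, 0, 1.
s=1: eigenvector (1, 0, -1).
s=-3: eigenvector (2, 1, 0).
s=0: eigenvector (0, 0, 1).
P = [[1, 2, 0], [0, 1, 0], [-1, 0, 1]], D = diag(1, -3, 0), P⁻¹ = [[1, -2, 0], [0, 1, 0], [1, -2, 1]].
T⁴ = P·diag(1, 81, 0)·P⁻¹ = [[1, 160, 0], [0, 81, 0], [-1, 2, 0]].
The requested entry is 81.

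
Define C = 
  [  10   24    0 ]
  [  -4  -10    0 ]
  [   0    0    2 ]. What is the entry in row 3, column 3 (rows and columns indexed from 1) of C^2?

Characteristic polynomial: r^3 - 2r^2 - 4r + 8 = (r - 2)^2(r + 2), so the eigenvalues are -2, 2, 2.
r=2: eigenvector (-6, 2, 1).
r=-2: eigenvector (-2, 1, 0).
r=2: eigenvector (3, -1, 0).
P = [[-6, -2, 3], [2, 1, -1], [1, 0, 0]], D = diag(2, -2, 2), P⁻¹ = [[0, 0, 1], [1, 3, 0], [1, 2, 2]].
C² = P·diag(4, 4, 4)·P⁻¹ = [[4, 0, 0], [0, 4, 0], [0, 0, 4]].
The requested entry is 4.

4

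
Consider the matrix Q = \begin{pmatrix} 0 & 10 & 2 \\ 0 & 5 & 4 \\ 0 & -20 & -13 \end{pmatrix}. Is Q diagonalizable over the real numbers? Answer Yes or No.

Characteristic polynomial: p(μ) = μ^3 + 8μ^2 + 15μ = μ(μ + 3)(μ + 5).
All 3 eigenvalues are distinct, so Q is diagonalizable.

Yes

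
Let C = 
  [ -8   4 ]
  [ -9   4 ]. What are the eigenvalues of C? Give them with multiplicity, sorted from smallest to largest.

Characteristic polynomial: p(t) = t^2 + 4t + 4 = (t + 2)^2.
Roots (with multiplicity): -2, -2.

-2, -2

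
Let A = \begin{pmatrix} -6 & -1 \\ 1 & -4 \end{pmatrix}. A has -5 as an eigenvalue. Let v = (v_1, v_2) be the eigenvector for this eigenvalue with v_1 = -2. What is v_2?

A + 5I = [[-1, -1], [1, 1]].
Solving (A + 5I)v = 0 gives the eigenspace spanned by (-2, 2).
With v_1 = -2, v = (-2, 2), so v_2 = 2.

2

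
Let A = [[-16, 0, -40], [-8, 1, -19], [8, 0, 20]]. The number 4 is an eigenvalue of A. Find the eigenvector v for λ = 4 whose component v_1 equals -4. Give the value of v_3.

A − 4I = [[-20, 0, -40], [-8, -3, -19], [8, 0, 16]].
Solving (A − 4I)v = 0 gives the eigenspace spanned by (-4, -2, 2).
With v_1 = -4, v = (-4, -2, 2), so v_3 = 2.

2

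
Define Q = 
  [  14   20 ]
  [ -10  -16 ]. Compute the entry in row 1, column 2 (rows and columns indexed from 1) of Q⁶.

Characteristic polynomial: s^2 + 2s - 24 = (s - 4)(s + 6), so the eigenvalues are -6, 4.
s=4: eigenvector (2, -1).
s=-6: eigenvector (-1, 1).
P = [[2, -1], [-1, 1]], D = diag(4, -6), P⁻¹ = [[1, 1], [1, 2]].
Q⁶ = P·diag(4096, 46656)·P⁻¹ = [[-38464, -85120], [42560, 89216]].
The requested entry is -85120.

-85120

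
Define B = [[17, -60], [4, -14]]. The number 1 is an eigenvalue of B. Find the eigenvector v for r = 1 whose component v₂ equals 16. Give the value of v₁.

B − 1I = [[16, -60], [4, -15]].
Solving (B − 1I)v = 0 gives the eigenspace spanned by (60, 16).
With v₂ = 16, v = (60, 16), so v₁ = 60.

60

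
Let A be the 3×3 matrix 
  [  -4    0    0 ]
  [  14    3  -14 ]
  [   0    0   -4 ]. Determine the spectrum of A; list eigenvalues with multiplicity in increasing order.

Characteristic polynomial: p(r) = r^3 + 5r^2 - 8r - 48 = (r - 3)(r + 4)^2.
Roots (with multiplicity): -4, -4, 3.

-4, -4, 3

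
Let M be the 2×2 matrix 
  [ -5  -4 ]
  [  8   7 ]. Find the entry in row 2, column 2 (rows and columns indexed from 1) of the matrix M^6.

1457

Characteristic polynomial: s^2 - 2s - 3 = (s - 3)(s + 1), so the eigenvalues are -1, 3.
s=-1: eigenvector (1, -1).
s=3: eigenvector (-1, 2).
P = [[1, -1], [-1, 2]], D = diag(-1, 3), P⁻¹ = [[2, 1], [1, 1]].
M⁶ = P·diag(1, 729)·P⁻¹ = [[-727, -728], [1456, 1457]].
The requested entry is 1457.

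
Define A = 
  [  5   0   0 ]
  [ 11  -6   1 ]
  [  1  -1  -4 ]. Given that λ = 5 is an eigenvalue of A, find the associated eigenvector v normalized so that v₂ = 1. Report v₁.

A − 5I = [[0, 0, 0], [11, -11, 1], [1, -1, -9]].
Solving (A − 5I)v = 0 gives the eigenspace spanned by (1, 1, 0).
With v₂ = 1, v = (1, 1, 0), so v₁ = 1.

1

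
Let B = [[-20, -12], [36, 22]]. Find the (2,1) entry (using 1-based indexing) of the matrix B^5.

6336

Characteristic polynomial: t^2 - 2t - 8 = (t - 4)(t + 2), so the eigenvalues are -2, 4.
t=-2: eigenvector (-2, 3).
t=4: eigenvector (1, -2).
P = [[-2, 1], [3, -2]], D = diag(-2, 4), P⁻¹ = [[-2, -1], [-3, -2]].
B⁵ = P·diag(-32, 1024)·P⁻¹ = [[-3200, -2112], [6336, 4192]].
The requested entry is 6336.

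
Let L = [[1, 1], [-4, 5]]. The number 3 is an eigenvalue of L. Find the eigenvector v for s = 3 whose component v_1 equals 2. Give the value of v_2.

4

L − 3I = [[-2, 1], [-4, 2]].
Solving (L − 3I)v = 0 gives the eigenspace spanned by (2, 4).
With v_1 = 2, v = (2, 4), so v_2 = 4.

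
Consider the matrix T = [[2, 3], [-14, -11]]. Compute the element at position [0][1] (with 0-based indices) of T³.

183

Characteristic polynomial: λ^2 + 9λ + 20 = (λ + 4)(λ + 5), so the eigenvalues are -5, -4.
λ=-4: eigenvector (1, -2).
λ=-5: eigenvector (-3, 7).
P = [[1, -3], [-2, 7]], D = diag(-4, -5), P⁻¹ = [[7, 3], [2, 1]].
T³ = P·diag(-64, -125)·P⁻¹ = [[302, 183], [-854, -491]].
The requested entry is 183.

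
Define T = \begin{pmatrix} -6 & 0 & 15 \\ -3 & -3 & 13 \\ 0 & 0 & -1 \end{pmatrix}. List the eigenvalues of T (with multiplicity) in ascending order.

-6, -3, -1

Characteristic polynomial: p(r) = r^3 + 10r^2 + 27r + 18 = (r + 1)(r + 3)(r + 6).
Roots (with multiplicity): -6, -3, -1.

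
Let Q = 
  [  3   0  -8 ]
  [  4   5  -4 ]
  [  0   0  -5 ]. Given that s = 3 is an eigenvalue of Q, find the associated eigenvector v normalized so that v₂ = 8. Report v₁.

-4

Q − 3I = [[0, 0, -8], [4, 2, -4], [0, 0, -8]].
Solving (Q − 3I)v = 0 gives the eigenspace spanned by (-4, 8, 0).
With v₂ = 8, v = (-4, 8, 0), so v₁ = -4.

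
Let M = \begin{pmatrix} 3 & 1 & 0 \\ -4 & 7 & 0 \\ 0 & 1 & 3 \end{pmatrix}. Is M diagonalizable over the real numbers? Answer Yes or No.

No

Characteristic polynomial: p(μ) = μ^3 - 13μ^2 + 55μ - 75 = (μ - 5)^2(μ - 3).
μ = 5 has algebraic multiplicity 2; rank(M − 5I) = 2, so geometric multiplicity = 1.
Geometric multiplicity < algebraic multiplicity, so M is not diagonalizable.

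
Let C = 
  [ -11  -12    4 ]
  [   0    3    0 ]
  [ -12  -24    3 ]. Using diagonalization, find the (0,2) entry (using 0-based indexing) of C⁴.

-1088

Characteristic polynomial: s^3 + 5s^2 - 9s - 45 = (s - 3)(s + 3)(s + 5), so the eigenvalues are -5, -3, 3.
s=-3: eigenvector (-1, 0, -2).
s=3: eigenvector (-2, 1, -4).
s=-5: eigenvector (2, 0, 3).
P = [[-1, -2, 2], [0, 1, 0], [-2, -4, 3]], D = diag(-3, 3, -5), P⁻¹ = [[3, -2, -2], [0, 1, 0], [2, 0, -1]].
C⁴ = P·diag(81, 81, 625)·P⁻¹ = [[2257, 0, -1088], [0, 81, 0], [3264, 0, -1551]].
The requested entry is -1088.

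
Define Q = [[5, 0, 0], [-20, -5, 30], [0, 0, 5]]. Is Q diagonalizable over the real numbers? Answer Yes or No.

Characteristic polynomial: p(r) = r^3 - 5r^2 - 25r + 125 = (r - 5)^2(r + 5).
r = 5 has algebraic multiplicity 2; rank(Q − 5I) = 1, so geometric multiplicity = 2.
Every eigenvalue has geometric = algebraic multiplicity, so Q is diagonalizable.

Yes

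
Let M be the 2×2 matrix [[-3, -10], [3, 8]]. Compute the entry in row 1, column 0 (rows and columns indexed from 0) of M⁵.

633

Characteristic polynomial: r^2 - 5r + 6 = (r - 3)(r - 2), so the eigenvalues are 2, 3.
r=2: eigenvector (-2, 1).
r=3: eigenvector (-5, 3).
P = [[-2, -5], [1, 3]], D = diag(2, 3), P⁻¹ = [[-3, -5], [1, 2]].
M⁵ = P·diag(32, 243)·P⁻¹ = [[-1023, -2110], [633, 1298]].
The requested entry is 633.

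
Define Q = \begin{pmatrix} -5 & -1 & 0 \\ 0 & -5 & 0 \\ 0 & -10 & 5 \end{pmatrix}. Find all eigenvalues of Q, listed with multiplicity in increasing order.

Characteristic polynomial: p(λ) = λ^3 + 5λ^2 - 25λ - 125 = (λ - 5)(λ + 5)^2.
Roots (with multiplicity): -5, -5, 5.

-5, -5, 5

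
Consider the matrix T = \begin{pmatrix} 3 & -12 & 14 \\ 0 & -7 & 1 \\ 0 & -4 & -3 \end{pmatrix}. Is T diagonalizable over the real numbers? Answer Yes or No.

No

Characteristic polynomial: p(μ) = μ^3 + 7μ^2 - 5μ - 75 = (μ - 3)(μ + 5)^2.
μ = -5 has algebraic multiplicity 2; rank(T + 5I) = 2, so geometric multiplicity = 1.
Geometric multiplicity < algebraic multiplicity, so T is not diagonalizable.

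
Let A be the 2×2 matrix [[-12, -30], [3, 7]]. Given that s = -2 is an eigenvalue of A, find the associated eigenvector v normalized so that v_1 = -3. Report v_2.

A + 2I = [[-10, -30], [3, 9]].
Solving (A + 2I)v = 0 gives the eigenspace spanned by (-3, 1).
With v_1 = -3, v = (-3, 1), so v_2 = 1.

1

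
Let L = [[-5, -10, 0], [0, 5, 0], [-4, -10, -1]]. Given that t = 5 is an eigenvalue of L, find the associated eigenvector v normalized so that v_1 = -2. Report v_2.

2

L − 5I = [[-10, -10, 0], [0, 0, 0], [-4, -10, -6]].
Solving (L − 5I)v = 0 gives the eigenspace spanned by (-2, 2, -2).
With v_1 = -2, v = (-2, 2, -2), so v_2 = 2.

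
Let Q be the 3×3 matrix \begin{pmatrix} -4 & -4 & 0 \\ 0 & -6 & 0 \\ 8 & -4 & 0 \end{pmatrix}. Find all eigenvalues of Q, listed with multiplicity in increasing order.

Characteristic polynomial: p(μ) = μ^3 + 10μ^2 + 24μ = μ(μ + 4)(μ + 6).
Roots (with multiplicity): -6, -4, 0.

-6, -4, 0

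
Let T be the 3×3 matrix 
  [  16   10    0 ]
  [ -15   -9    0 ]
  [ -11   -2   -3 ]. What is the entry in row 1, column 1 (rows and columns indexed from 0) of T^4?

Characteristic polynomial: r^3 - 4r^2 - 15r + 18 = (r - 6)(r - 1)(r + 3), so the eigenvalues are -3, 1, 6.
r=1: eigenvector (-2, 3, 4).
r=6: eigenvector (1, -1, -1).
r=-3: eigenvector (0, 0, 1).
P = [[-2, 1, 0], [3, -1, 0], [4, -1, 1]], D = diag(1, 6, -3), P⁻¹ = [[1, 1, 0], [3, 2, 0], [-1, -2, 1]].
T⁴ = P·diag(1, 1296, 81)·P⁻¹ = [[3886, 2590, 0], [-3885, -2589, 0], [-3965, -2750, 81]].
The requested entry is -2589.

-2589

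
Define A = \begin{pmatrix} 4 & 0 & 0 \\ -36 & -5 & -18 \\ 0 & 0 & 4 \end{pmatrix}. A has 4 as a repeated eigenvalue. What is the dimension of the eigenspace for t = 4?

2

A − 4I = [[0, 0, 0], [-36, -9, -18], [0, 0, 0]].
This matrix has rank 1, so its null space has dimension 3 − 1 = 2.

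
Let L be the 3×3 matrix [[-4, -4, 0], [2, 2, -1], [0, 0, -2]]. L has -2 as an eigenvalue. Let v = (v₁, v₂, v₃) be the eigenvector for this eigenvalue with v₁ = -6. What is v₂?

3

L + 2I = [[-2, -4, 0], [2, 4, -1], [0, 0, 0]].
Solving (L + 2I)v = 0 gives the eigenspace spanned by (-6, 3, 0).
With v₁ = -6, v = (-6, 3, 0), so v₂ = 3.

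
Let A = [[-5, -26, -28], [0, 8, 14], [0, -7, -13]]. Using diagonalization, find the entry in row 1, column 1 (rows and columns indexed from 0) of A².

-34

Characteristic polynomial: s^3 + 10s^2 + 19s - 30 = (s - 1)(s + 5)(s + 6), so the eigenvalues are -6, -5, 1.
s=-5: eigenvector (1, 0, 0).
s=-6: eigenvector (2, -1, 1).
s=1: eigenvector (4, -2, 1).
P = [[1, 2, 4], [0, -1, -2], [0, 1, 1]], D = diag(-5, -6, 1), P⁻¹ = [[1, 2, 0], [0, 1, 2], [0, -1, -1]].
A² = P·diag(25, 36, 1)·P⁻¹ = [[25, 118, 140], [0, -34, -70], [0, 35, 71]].
The requested entry is -34.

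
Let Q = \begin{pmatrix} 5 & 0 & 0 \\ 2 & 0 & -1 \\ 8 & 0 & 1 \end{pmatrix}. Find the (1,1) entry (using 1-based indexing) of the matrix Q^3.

Characteristic polynomial: r^3 - 6r^2 + 5r = r(r - 5)(r - 1), so the eigenvalues are 0, 1, 5.
r=5: eigenvector (1, 0, 2).
r=0: eigenvector (0, 1, 0).
r=1: eigenvector (0, -1, 1).
P = [[1, 0, 0], [0, 1, -1], [2, 0, 1]], D = diag(5, 0, 1), P⁻¹ = [[1, 0, 0], [-2, 1, 1], [-2, 0, 1]].
Q³ = P·diag(125, 0, 1)·P⁻¹ = [[125, 0, 0], [2, 0, -1], [248, 0, 1]].
The requested entry is 125.

125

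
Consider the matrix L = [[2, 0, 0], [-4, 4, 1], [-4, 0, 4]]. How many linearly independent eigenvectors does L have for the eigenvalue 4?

L − 4I = [[-2, 0, 0], [-4, 0, 1], [-4, 0, 0]].
This matrix has rank 2, so its null space has dimension 3 − 2 = 1.

1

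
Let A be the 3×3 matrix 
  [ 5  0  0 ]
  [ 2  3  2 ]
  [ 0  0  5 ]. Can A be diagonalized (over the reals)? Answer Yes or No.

Yes

Characteristic polynomial: p(s) = s^3 - 13s^2 + 55s - 75 = (s - 5)^2(s - 3).
s = 5 has algebraic multiplicity 2; rank(A − 5I) = 1, so geometric multiplicity = 2.
Every eigenvalue has geometric = algebraic multiplicity, so A is diagonalizable.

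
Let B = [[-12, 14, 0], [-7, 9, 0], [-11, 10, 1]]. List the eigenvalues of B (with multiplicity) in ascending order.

Characteristic polynomial: p(t) = t^3 + 2t^2 - 13t + 10 = (t - 2)(t - 1)(t + 5).
Roots (with multiplicity): -5, 1, 2.

-5, 1, 2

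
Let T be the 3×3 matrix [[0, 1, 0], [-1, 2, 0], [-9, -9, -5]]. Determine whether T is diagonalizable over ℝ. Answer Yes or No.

No

Characteristic polynomial: p(λ) = λ^3 + 3λ^2 - 9λ + 5 = (λ - 1)^2(λ + 5).
λ = 1 has algebraic multiplicity 2; rank(T − 1I) = 2, so geometric multiplicity = 1.
Geometric multiplicity < algebraic multiplicity, so T is not diagonalizable.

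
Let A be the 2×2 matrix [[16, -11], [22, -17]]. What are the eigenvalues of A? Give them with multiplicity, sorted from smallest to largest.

Characteristic polynomial: p(t) = t^2 + t - 30 = (t - 5)(t + 6).
Roots (with multiplicity): -6, 5.

-6, 5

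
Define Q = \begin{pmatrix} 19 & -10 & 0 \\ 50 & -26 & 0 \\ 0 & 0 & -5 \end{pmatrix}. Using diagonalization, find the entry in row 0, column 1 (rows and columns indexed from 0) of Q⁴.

2590

Characteristic polynomial: s^3 + 12s^2 + 41s + 30 = (s + 1)(s + 5)(s + 6), so the eigenvalues are -6, -5, -1.
s=-1: eigenvector (1, 2, 0).
s=-5: eigenvector (0, 0, 1).
s=-6: eigenvector (2, 5, 0).
P = [[1, 0, 2], [2, 0, 5], [0, 1, 0]], D = diag(-1, -5, -6), P⁻¹ = [[5, -2, 0], [0, 0, 1], [-2, 1, 0]].
Q⁴ = P·diag(1, 625, 1296)·P⁻¹ = [[-5179, 2590, 0], [-12950, 6476, 0], [0, 0, 625]].
The requested entry is 2590.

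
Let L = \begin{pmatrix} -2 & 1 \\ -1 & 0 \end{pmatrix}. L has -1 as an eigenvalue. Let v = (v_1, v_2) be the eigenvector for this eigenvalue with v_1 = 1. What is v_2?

1

L + 1I = [[-1, 1], [-1, 1]].
Solving (L + 1I)v = 0 gives the eigenspace spanned by (1, 1).
With v_1 = 1, v = (1, 1), so v_2 = 1.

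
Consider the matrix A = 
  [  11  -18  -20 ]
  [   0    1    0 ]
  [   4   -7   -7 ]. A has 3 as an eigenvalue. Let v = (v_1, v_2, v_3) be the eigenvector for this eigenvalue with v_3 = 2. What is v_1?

5

A − 3I = [[8, -18, -20], [0, -2, 0], [4, -7, -10]].
Solving (A − 3I)v = 0 gives the eigenspace spanned by (5, 0, 2).
With v_3 = 2, v = (5, 0, 2), so v_1 = 5.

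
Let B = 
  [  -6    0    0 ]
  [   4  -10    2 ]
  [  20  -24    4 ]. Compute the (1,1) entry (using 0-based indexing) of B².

Characteristic polynomial: λ^3 + 12λ^2 + 44λ + 48 = (λ + 2)(λ + 4)(λ + 6), so the eigenvalues are -6, -4, -2.
λ=-2: eigenvector (0, 1, 4).
λ=-4: eigenvector (0, 1, 3).
λ=-6: eigenvector (1, 0, -2).
P = [[0, 0, 1], [1, 1, 0], [4, 3, -2]], D = diag(-2, -4, -6), P⁻¹ = [[2, -3, 1], [-2, 4, -1], [1, 0, 0]].
B² = P·diag(4, 16, 36)·P⁻¹ = [[36, 0, 0], [-24, 52, -12], [-136, 144, -32]].
The requested entry is 52.

52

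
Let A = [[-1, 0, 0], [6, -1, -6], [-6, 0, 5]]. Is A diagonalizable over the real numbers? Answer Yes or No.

Characteristic polynomial: p(μ) = μ^3 - 3μ^2 - 9μ - 5 = (μ - 5)(μ + 1)^2.
μ = -1 has algebraic multiplicity 2; rank(A + 1I) = 1, so geometric multiplicity = 2.
Every eigenvalue has geometric = algebraic multiplicity, so A is diagonalizable.

Yes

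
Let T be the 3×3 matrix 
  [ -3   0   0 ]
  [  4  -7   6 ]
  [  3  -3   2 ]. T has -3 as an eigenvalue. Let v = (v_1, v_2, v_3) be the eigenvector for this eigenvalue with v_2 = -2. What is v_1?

-2

T + 3I = [[0, 0, 0], [4, -4, 6], [3, -3, 5]].
Solving (T + 3I)v = 0 gives the eigenspace spanned by (-2, -2, 0).
With v_2 = -2, v = (-2, -2, 0), so v_1 = -2.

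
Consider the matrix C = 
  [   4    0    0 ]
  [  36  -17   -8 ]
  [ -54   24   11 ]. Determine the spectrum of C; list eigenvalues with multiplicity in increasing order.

-5, -1, 4

Characteristic polynomial: p(t) = t^3 + 2t^2 - 19t - 20 = (t - 4)(t + 1)(t + 5).
Roots (with multiplicity): -5, -1, 4.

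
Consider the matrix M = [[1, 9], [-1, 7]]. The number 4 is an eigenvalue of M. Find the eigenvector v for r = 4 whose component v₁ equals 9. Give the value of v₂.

M − 4I = [[-3, 9], [-1, 3]].
Solving (M − 4I)v = 0 gives the eigenspace spanned by (9, 3).
With v₁ = 9, v = (9, 3), so v₂ = 3.

3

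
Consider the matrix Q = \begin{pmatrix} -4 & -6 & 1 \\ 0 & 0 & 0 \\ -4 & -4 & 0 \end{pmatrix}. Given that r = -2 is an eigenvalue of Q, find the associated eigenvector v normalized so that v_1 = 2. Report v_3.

4

Q + 2I = [[-2, -6, 1], [0, 2, 0], [-4, -4, 2]].
Solving (Q + 2I)v = 0 gives the eigenspace spanned by (2, 0, 4).
With v_1 = 2, v = (2, 0, 4), so v_3 = 4.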